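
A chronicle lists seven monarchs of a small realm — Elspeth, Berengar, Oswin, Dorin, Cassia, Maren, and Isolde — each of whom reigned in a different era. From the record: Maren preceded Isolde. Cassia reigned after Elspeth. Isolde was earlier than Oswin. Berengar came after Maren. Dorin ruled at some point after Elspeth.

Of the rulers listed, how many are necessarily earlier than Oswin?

Directly stated before Oswin: Isolde.
Maren reaches Oswin via Maren → Isolde → Oswin.
No chain forces Elspeth (or any of the others) ahead of Oswin.
That's Isolde and Maren — 2 in all.

2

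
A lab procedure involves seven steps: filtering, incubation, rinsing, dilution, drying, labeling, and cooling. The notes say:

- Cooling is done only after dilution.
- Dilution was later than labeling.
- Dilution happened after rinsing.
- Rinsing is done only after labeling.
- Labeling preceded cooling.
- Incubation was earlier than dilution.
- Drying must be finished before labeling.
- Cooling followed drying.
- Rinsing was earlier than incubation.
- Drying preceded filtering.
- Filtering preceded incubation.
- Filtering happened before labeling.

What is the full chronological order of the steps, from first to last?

drying, filtering, labeling, rinsing, incubation, dilution, cooling

The constraints fix every adjacent pair, so only one ordering works:
drying → filtering → labeling → rinsing → incubation → dilution → cooling.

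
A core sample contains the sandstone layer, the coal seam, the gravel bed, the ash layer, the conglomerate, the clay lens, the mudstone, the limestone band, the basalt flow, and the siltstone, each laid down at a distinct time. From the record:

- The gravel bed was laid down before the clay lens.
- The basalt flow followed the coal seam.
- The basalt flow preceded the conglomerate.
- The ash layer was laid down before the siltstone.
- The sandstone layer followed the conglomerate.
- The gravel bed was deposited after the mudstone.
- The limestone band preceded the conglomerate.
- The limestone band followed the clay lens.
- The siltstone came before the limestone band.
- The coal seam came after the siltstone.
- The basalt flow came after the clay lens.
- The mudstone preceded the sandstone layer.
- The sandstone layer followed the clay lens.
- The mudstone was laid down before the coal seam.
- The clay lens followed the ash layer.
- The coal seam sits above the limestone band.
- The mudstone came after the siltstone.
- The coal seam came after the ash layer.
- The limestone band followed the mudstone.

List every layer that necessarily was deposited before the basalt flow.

the ash layer, the clay lens, the coal seam, the gravel bed, the limestone band, the mudstone, the siltstone

Directly stated before the basalt flow: the clay lens and the coal seam.
The ash layer reaches the basalt flow via the ash layer → the clay lens → the basalt flow.
The gravel bed reaches the basalt flow via the gravel bed → the clay lens → the basalt flow.
The limestone band reaches the basalt flow via the limestone band → the coal seam → the basalt flow.
Likewise the mudstone and the siltstone each reach the basalt flow by chaining the stated constraints.
No chain forces the conglomerate (or any of the others) ahead of the basalt flow.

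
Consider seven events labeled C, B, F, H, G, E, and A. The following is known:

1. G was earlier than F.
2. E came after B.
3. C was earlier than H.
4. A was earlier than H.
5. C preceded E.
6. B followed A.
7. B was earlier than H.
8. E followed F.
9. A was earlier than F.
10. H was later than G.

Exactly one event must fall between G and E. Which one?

F

Tracing the constraints gives G → F → E, so F sits after G and before E.
No other event is forced both after G and before E.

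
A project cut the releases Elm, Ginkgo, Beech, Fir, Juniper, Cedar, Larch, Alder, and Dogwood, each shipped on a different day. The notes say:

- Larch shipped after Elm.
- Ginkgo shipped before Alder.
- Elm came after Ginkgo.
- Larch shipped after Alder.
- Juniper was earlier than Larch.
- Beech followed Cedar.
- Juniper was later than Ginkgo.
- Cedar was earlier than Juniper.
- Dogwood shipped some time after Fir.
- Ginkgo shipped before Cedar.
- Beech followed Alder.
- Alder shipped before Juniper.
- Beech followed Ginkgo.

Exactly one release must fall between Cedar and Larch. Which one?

Tracing the constraints gives Cedar → Juniper → Larch, so Juniper sits after Cedar and before Larch.
No other release is forced both after Cedar and before Larch.

Juniper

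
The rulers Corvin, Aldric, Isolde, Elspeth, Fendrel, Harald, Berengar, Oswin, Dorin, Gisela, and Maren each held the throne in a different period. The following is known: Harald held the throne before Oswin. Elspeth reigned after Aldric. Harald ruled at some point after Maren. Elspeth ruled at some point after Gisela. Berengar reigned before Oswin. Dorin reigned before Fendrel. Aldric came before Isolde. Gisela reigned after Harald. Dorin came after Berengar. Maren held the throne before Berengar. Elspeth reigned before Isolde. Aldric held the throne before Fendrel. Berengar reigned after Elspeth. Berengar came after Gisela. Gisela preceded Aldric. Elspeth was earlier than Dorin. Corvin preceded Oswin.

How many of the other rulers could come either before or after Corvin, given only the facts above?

Forced after Corvin: Oswin.
That leaves Aldric, Berengar, Dorin, Elspeth, Fendrel, Gisela, Harald, Isolde, and Maren with no forced order relative to Corvin — 9.

9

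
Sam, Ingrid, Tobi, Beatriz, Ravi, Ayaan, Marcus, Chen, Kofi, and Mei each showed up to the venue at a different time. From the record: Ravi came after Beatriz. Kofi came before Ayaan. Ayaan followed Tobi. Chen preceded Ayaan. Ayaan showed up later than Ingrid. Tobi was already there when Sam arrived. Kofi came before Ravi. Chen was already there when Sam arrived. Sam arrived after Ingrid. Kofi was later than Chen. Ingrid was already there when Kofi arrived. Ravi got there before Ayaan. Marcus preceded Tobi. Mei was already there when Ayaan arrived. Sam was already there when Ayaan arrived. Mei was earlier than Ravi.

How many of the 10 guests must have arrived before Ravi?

5

Directly stated before Ravi: Beatriz, Kofi, and Mei.
Chen reaches Ravi via Chen → Kofi → Ravi.
Ingrid reaches Ravi via Ingrid → Kofi → Ravi.
No chain forces Sam (or any of the others) ahead of Ravi.
That's Beatriz, Chen, Ingrid, Kofi, and Mei — 5 in all.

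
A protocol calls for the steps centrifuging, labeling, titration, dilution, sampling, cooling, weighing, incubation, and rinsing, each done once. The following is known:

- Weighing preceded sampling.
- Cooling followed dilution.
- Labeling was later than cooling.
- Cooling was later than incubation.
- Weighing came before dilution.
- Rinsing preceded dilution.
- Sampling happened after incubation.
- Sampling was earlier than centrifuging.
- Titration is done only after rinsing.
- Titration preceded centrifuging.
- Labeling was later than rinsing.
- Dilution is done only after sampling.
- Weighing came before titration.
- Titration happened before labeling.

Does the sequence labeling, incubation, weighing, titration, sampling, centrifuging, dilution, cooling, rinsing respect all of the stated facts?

no

The constraints require rinsing before titration, but in the proposed sequence titration appears ahead of rinsing. That one violation is enough.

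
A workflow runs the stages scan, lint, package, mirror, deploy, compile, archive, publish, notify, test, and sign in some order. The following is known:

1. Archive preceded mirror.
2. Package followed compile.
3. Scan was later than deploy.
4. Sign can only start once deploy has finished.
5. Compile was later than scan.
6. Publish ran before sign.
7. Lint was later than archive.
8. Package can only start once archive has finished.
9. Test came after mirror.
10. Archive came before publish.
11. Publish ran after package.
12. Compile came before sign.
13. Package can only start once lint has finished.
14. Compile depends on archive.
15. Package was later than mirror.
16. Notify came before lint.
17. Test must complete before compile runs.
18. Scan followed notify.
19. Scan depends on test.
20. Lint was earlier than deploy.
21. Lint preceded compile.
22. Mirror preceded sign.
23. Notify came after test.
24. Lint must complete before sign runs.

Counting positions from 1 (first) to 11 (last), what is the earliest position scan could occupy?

7

Archive, deploy, lint, mirror, notify, and test must all come before scan — 6 forced predecessors.
Nothing else is forced ahead of scan, so its earliest slot is position 6 + 1 = 7.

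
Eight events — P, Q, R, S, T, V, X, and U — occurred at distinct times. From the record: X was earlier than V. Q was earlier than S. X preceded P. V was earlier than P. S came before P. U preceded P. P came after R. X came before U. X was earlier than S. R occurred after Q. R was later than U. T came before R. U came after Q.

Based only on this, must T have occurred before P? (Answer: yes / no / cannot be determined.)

Chain the constraints: T → R → P. Each link is directly stated, so T comes before P.

yes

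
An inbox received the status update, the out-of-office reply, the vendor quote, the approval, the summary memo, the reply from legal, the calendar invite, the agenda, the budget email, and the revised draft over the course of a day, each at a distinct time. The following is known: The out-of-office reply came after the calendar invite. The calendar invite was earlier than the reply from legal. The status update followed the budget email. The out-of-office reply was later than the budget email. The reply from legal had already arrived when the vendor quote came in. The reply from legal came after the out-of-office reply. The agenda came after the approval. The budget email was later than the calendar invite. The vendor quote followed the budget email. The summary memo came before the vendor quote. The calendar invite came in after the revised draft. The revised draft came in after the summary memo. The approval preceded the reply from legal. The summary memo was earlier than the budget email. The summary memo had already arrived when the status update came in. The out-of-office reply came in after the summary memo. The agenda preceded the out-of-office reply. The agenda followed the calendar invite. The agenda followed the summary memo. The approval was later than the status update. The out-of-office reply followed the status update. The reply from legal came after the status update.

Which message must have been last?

the vendor quote

Every other message has a chain of constraints placing it before the vendor quote, so the vendor quote is last.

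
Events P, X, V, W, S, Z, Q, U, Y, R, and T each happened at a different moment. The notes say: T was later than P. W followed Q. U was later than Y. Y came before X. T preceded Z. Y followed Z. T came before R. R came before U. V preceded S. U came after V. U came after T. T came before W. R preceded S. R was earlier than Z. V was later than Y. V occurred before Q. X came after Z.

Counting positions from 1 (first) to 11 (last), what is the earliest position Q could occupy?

7

P, R, T, V, Y, and Z must all come before Q — 6 forced predecessors.
Nothing else is forced ahead of Q, so its earliest slot is position 6 + 1 = 7.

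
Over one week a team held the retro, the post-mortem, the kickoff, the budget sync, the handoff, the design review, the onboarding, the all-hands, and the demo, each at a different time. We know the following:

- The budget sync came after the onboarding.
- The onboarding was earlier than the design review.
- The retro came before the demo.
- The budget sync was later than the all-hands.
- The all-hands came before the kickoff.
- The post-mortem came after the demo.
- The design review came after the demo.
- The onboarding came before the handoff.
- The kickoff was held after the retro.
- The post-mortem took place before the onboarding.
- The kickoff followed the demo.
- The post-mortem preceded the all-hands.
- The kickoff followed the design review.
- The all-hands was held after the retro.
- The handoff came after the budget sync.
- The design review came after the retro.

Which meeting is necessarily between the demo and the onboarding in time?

Tracing the constraints gives the demo → the post-mortem → the onboarding, so the post-mortem sits after the demo and before the onboarding.
No other meeting is forced both after the demo and before the onboarding.

the post-mortem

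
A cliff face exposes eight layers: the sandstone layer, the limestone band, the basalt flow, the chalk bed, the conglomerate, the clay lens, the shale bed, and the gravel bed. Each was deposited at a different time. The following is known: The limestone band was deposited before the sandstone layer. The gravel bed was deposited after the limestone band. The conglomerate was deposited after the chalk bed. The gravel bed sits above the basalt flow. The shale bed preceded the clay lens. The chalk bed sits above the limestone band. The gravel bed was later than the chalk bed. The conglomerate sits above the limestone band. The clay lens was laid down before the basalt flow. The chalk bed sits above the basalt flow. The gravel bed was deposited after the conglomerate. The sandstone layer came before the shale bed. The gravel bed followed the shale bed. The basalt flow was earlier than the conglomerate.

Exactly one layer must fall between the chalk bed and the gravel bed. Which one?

the conglomerate

Tracing the constraints gives the chalk bed → the conglomerate → the gravel bed, so the conglomerate sits after the chalk bed and before the gravel bed.
No other layer is forced both after the chalk bed and before the gravel bed.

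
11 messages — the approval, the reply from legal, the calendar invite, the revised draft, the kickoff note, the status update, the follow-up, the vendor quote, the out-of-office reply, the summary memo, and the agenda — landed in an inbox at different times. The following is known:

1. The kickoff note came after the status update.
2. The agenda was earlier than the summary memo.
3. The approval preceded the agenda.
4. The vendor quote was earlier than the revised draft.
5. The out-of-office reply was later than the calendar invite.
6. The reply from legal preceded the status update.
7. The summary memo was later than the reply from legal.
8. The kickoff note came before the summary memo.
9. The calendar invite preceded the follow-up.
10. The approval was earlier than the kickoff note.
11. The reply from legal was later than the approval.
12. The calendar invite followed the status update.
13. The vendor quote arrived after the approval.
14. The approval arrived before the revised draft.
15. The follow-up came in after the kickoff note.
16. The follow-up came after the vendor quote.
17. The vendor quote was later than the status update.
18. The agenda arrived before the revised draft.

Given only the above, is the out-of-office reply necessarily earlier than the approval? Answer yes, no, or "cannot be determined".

Tracing the constraints gives the approval → the reply from legal → the status update → the calendar invite → the out-of-office reply, so the approval must come before the out-of-office reply.
That means the out-of-office reply cannot be before the approval.

no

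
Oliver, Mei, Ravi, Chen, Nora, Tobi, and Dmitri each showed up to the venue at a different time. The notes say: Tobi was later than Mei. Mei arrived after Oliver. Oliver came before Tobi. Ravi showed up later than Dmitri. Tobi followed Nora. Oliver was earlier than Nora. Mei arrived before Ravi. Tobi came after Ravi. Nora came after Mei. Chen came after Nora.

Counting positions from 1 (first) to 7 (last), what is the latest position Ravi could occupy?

6

Ravi must come before Tobi — 1 guest forced after them.
Everything else can be placed before Ravi in some valid order, so Ravi can sit as late as position 7 − 1 = 6.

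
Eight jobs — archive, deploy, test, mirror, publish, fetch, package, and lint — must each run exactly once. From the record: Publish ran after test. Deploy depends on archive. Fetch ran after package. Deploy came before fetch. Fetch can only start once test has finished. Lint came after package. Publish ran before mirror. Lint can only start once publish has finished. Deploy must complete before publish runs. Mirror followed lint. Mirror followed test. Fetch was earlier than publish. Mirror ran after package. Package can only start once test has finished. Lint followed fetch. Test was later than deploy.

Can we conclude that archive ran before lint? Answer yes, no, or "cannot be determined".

Chain the constraints: archive → deploy → fetch → lint. Each link is directly stated, so archive comes before lint.

yes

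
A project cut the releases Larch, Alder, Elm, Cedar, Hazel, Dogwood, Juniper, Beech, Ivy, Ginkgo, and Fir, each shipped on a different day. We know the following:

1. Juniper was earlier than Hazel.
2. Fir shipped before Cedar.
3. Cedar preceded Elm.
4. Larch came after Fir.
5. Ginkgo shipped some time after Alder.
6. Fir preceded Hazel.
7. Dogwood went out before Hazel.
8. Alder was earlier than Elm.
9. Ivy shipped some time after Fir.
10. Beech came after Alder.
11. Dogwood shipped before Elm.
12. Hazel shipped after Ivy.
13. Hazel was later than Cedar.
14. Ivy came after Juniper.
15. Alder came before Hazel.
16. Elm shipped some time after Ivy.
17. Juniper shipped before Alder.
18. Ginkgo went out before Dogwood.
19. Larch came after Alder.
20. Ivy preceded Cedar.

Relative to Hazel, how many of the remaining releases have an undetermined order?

3

Forced before Hazel: Alder, Cedar, Dogwood, Fir, Ginkgo, Ivy, and Juniper.
That leaves Beech, Elm, and Larch with no forced order relative to Hazel — 3.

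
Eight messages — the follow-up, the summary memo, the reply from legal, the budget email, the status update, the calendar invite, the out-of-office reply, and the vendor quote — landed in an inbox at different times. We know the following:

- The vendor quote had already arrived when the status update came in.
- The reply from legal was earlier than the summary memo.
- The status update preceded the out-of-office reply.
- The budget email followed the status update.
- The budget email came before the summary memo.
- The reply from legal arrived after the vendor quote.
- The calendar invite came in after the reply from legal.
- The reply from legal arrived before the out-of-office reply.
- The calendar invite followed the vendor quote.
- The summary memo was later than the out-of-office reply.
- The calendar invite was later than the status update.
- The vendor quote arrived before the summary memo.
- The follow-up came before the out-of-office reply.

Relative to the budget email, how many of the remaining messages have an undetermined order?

Forced before the budget email: the status update and the vendor quote; forced after the budget email: the summary memo.
That leaves the calendar invite, the follow-up, the out-of-office reply, and the reply from legal with no forced order relative to the budget email — 4.

4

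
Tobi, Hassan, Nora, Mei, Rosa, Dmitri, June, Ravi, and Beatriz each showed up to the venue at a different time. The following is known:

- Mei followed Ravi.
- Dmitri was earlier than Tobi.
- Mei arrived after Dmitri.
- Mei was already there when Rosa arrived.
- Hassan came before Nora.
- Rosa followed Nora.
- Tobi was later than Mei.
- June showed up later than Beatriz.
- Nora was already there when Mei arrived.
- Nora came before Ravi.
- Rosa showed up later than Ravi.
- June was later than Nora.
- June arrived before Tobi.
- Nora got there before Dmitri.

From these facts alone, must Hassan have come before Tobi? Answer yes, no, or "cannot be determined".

Chain the constraints: Hassan → Nora → June → Tobi. Each link is directly stated, so Hassan comes before Tobi.

yes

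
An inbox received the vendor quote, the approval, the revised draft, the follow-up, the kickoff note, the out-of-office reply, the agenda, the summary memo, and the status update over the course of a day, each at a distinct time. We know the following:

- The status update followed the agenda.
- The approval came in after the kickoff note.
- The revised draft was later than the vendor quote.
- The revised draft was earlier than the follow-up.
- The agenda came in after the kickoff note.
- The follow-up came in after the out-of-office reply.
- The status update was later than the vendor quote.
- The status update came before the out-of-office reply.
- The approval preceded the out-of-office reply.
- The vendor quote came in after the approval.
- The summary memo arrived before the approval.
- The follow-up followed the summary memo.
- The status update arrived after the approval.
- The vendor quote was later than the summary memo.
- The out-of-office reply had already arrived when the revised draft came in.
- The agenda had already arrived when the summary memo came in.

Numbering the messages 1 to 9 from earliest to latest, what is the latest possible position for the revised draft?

The revised draft must come before the follow-up — 1 message forced after it.
Everything else can be placed before the revised draft in some valid order, so the revised draft can sit as late as position 9 − 1 = 8.

8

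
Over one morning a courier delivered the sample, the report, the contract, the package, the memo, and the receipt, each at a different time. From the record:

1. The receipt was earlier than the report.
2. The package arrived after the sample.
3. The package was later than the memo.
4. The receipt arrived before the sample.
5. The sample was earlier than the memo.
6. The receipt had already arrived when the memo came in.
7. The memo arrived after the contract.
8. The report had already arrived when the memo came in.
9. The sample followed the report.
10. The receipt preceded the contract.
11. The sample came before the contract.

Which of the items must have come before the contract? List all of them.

Directly stated before the contract: the receipt and the sample.
The report reaches the contract via the report → the sample → the contract.
No chain forces the memo (or any of the others) ahead of the contract.

the receipt, the report, the sample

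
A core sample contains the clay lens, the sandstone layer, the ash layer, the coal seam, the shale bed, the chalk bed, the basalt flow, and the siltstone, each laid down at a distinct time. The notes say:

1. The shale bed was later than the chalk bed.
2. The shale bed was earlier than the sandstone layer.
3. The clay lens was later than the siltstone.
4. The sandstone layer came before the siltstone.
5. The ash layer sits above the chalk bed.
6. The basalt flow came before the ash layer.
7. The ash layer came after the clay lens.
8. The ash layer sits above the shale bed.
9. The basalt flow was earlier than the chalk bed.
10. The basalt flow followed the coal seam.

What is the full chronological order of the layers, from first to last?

the coal seam, the basalt flow, the chalk bed, the shale bed, the sandstone layer, the siltstone, the clay lens, the ash layer

The constraints fix every adjacent pair, so only one ordering works:
the coal seam → the basalt flow → the chalk bed → the shale bed → the sandstone layer → the siltstone → the clay lens → the ash layer.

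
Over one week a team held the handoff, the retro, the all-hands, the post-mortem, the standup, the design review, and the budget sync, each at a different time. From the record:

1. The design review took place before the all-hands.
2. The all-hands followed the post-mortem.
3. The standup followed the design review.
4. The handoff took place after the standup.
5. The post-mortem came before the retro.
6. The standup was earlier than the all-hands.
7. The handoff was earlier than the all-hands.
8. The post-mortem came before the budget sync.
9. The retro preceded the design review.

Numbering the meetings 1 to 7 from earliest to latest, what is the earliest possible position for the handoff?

5

The design review, the post-mortem, the retro, and the standup must all come before the handoff — 4 forced predecessors.
Nothing else is forced ahead of the handoff, so its earliest slot is position 4 + 1 = 5.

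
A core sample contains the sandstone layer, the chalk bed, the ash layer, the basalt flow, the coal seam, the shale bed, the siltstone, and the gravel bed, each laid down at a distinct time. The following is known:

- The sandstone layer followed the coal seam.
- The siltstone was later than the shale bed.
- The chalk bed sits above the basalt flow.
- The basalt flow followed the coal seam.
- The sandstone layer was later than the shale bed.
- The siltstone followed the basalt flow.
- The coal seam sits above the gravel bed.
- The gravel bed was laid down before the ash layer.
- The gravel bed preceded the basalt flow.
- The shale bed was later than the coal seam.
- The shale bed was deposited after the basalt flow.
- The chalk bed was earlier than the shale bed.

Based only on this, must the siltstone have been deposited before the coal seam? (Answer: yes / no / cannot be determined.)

Tracing the constraints gives the coal seam → the shale bed → the siltstone, so the coal seam must come before the siltstone.
That means the siltstone cannot be before the coal seam.

no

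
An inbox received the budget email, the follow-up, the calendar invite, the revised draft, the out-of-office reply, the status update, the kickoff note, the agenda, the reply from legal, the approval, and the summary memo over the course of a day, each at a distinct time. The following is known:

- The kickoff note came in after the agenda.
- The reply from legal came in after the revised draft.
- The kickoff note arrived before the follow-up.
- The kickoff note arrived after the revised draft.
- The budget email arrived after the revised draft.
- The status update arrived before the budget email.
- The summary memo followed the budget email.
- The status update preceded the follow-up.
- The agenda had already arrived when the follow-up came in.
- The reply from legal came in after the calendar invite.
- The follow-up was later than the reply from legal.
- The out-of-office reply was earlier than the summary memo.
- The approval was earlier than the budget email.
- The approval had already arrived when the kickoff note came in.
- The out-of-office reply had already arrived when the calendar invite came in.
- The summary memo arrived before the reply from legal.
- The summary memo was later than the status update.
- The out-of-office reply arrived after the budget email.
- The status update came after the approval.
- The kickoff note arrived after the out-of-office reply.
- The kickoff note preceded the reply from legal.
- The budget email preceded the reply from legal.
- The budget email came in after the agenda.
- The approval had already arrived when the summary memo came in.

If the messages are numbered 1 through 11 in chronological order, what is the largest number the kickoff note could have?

The kickoff note must come before the follow-up and the reply from legal — 2 messages forced after it.
Everything else can be placed before the kickoff note in some valid order, so the kickoff note can sit as late as position 11 − 2 = 9.

9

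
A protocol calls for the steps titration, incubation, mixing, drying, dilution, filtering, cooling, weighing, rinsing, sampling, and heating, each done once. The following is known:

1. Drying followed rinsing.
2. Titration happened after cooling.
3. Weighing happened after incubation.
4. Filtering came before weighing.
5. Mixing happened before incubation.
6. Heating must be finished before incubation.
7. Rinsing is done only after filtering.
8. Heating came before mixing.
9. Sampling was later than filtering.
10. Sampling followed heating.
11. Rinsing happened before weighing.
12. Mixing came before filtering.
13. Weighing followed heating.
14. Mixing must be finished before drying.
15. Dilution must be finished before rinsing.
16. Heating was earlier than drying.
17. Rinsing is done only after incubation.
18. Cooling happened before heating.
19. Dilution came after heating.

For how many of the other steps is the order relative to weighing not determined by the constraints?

3

Forced before weighing: cooling, dilution, filtering, heating, incubation, mixing, and rinsing.
That leaves drying, sampling, and titration with no forced order relative to weighing — 3.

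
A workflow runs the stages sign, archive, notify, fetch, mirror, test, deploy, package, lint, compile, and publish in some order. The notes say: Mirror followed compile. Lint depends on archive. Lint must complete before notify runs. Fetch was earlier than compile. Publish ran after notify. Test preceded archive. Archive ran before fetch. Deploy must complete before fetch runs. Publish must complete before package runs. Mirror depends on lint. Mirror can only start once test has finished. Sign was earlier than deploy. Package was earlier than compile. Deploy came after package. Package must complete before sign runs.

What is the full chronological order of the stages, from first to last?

The constraints fix every adjacent pair, so only one ordering works:
test → archive → lint → notify → publish → package → sign → deploy → fetch → compile → mirror.

test, archive, lint, notify, publish, package, sign, deploy, fetch, compile, mirror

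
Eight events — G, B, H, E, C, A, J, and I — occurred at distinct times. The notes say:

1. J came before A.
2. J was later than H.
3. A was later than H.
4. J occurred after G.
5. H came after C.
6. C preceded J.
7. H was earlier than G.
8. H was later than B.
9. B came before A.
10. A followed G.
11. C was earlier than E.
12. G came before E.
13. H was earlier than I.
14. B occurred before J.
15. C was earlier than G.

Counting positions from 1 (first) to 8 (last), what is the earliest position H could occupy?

B and C must both come before H — 2 forced predecessors.
Nothing else is forced ahead of H, so its earliest slot is position 2 + 1 = 3.

3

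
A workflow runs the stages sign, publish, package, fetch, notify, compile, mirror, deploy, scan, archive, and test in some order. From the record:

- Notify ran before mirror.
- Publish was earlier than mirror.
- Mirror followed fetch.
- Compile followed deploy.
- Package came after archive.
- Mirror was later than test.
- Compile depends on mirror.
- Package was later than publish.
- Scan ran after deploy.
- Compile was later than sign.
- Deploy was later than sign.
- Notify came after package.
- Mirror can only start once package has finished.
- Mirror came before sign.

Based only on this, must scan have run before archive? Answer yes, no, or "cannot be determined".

Tracing the constraints gives archive → package → mirror → sign → deploy → scan, so archive must come before scan.
That means scan cannot be before archive.

no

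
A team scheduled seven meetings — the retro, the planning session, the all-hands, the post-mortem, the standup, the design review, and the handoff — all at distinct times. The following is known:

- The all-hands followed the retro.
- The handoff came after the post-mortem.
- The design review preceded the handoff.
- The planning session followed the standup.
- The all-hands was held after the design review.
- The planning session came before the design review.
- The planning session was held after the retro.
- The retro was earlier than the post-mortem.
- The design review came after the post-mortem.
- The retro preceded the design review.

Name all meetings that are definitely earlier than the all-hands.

the design review, the planning session, the post-mortem, the retro, the standup

Directly stated before the all-hands: the design review and the retro.
The planning session reaches the all-hands via the planning session → the design review → the all-hands.
The post-mortem reaches the all-hands via the post-mortem → the design review → the all-hands.
The standup reaches the all-hands via the standup → the planning session → the design review → the all-hands.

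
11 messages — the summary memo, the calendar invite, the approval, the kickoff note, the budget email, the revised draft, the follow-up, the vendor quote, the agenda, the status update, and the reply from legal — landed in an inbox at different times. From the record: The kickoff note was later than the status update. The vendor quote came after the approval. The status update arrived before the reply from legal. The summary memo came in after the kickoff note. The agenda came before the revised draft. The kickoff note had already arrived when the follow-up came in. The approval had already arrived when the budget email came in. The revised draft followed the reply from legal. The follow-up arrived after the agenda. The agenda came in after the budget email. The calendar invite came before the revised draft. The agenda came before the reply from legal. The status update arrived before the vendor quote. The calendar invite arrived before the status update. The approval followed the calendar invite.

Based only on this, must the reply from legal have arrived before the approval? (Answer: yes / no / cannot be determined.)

Tracing the constraints gives the approval → the budget email → the agenda → the reply from legal, so the approval must come before the reply from legal.
That means the reply from legal cannot be before the approval.

no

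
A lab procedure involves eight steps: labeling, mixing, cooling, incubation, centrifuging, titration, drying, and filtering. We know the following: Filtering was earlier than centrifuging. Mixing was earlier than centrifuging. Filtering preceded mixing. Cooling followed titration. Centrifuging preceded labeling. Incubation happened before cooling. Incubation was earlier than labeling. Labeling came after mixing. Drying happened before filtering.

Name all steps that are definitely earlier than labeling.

centrifuging, drying, filtering, incubation, mixing

Directly stated before labeling: centrifuging, incubation, and mixing.
Drying reaches labeling via drying → filtering → mixing → labeling.
Filtering reaches labeling via filtering → mixing → labeling.
No chain forces cooling (or any of the others) ahead of labeling.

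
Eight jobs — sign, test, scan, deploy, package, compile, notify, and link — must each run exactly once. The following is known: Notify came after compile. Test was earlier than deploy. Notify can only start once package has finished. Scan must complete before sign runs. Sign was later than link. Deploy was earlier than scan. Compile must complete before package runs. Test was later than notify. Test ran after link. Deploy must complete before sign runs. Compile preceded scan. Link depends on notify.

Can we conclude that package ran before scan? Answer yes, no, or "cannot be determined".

Chain the constraints: package → notify → test → deploy → scan. Each link is directly stated, so package comes before scan.

yes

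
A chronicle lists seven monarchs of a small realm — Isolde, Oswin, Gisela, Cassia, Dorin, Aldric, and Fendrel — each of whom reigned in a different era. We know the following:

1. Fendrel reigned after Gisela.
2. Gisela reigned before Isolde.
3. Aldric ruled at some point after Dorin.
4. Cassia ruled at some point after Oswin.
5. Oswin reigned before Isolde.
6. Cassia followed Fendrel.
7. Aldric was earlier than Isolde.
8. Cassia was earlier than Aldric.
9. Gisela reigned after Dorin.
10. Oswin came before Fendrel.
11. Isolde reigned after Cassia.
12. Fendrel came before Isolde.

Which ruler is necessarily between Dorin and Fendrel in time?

Gisela

Tracing the constraints gives Dorin → Gisela → Fendrel, so Gisela sits after Dorin and before Fendrel.
No other ruler is forced both after Dorin and before Fendrel.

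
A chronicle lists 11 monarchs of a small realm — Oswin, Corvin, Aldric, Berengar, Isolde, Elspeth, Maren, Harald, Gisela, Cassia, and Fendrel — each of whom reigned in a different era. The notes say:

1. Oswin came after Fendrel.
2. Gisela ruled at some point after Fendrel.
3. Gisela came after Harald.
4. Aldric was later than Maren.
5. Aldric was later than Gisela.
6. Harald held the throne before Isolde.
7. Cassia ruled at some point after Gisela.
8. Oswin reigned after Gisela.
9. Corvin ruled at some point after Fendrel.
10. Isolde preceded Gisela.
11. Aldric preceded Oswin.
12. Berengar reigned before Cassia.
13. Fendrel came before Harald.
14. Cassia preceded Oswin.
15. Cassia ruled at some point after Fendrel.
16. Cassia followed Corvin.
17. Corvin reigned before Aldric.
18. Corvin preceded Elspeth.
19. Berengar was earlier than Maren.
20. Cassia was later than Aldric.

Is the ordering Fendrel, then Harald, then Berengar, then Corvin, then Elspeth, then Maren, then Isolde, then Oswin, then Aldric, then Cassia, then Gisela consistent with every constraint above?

no

The constraints require Aldric before Oswin, but in the proposed sequence Oswin appears ahead of Aldric. That one violation is enough.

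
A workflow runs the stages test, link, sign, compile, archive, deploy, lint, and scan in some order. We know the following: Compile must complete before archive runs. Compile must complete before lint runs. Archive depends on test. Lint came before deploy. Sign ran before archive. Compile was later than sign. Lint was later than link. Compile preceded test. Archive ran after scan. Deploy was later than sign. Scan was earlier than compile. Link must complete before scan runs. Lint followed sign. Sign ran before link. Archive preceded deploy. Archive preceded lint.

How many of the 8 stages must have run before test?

4

Directly stated before test: compile.
Link reaches test via link → scan → compile → test.
Scan reaches test via scan → compile → test.
Sign reaches test via sign → compile → test.
No chain forces lint (or any of the others) ahead of test.
That's compile, link, scan, and sign — 4 in all.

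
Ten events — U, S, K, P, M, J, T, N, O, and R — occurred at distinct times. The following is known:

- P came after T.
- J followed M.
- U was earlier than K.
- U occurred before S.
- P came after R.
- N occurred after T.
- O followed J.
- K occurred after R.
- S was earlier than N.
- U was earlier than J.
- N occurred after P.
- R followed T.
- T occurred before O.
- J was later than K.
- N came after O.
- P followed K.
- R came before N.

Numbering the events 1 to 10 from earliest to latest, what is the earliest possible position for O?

7

J, K, M, R, T, and U must all come before O — 6 forced predecessors.
Nothing else is forced ahead of O, so its earliest slot is position 6 + 1 = 7.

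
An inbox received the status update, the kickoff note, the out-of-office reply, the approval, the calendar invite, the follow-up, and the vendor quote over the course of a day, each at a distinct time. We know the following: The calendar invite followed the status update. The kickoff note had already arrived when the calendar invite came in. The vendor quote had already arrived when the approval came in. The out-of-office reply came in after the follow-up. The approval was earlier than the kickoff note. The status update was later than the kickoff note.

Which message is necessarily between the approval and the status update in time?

the kickoff note

Tracing the constraints gives the approval → the kickoff note → the status update, so the kickoff note sits after the approval and before the status update.
No other message is forced both after the approval and before the status update.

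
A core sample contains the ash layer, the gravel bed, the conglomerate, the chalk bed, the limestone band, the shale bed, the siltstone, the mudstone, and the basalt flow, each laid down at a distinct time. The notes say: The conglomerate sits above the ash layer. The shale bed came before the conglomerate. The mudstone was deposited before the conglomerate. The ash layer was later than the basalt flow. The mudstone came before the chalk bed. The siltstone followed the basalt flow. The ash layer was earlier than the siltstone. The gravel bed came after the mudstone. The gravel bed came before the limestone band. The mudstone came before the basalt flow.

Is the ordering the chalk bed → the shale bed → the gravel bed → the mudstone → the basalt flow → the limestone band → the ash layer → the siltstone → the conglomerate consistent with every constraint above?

The constraints require the mudstone before the gravel bed, but in the proposed sequence the gravel bed appears ahead of the mudstone. That one violation is enough.

no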